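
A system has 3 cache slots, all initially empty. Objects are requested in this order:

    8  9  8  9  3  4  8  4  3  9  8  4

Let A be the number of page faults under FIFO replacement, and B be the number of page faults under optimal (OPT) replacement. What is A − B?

1

Under FIFO: F F . . F F F . . F . . → 6 faults.
Under OPT: F F . . F F . . . F . . → 5 faults.
A − B = 6 − 5 = 1.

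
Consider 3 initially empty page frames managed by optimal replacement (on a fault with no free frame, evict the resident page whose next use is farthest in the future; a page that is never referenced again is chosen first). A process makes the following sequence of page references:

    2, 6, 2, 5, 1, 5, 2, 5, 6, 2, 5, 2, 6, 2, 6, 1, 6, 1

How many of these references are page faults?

2 → miss, frames {2}
6 → miss, frames {2,6}
2 → hit
5 → miss, frames {2,6,5}
1 → miss, evict 6, frames {2,5,1}
5 → hit
2 → hit
5 → hit
6 → miss, evict 1, frames {2,5,6}
2 → hit
5 → hit
2 → hit
6 → hit
2 → hit
6 → hit
1 → miss, evict 5, frames {2,6,1}
6 → hit
1 → hit
Page faults: 6.

6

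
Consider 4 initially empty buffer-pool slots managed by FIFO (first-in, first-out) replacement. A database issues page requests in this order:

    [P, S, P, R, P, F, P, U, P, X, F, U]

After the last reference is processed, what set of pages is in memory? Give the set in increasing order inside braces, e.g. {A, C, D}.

{F, P, U, X}

P → fault, frames [P]
S → fault, frames [P, S]
P → hit
R → fault, frames [P, S, R]
P → hit
F → fault, frames [P, S, R, F]
P → hit
U → fault, evict P, frames [S, R, F, U]
P → fault, evict S, frames [R, F, U, P]
X → fault, evict R, frames [F, U, P, X]
F → hit
U → hit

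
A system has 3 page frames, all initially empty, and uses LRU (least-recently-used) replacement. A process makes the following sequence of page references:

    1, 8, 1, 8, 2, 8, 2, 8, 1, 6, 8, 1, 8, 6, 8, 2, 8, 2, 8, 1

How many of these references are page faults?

6

1: miss, frames {1}
8: miss, frames {1,8}
1: hit
8: hit
2: miss, frames {1,8,2}
8: hit
2: hit
8: hit
1: hit
6: miss, evict 2, frames {8,1,6}
8: hit
1: hit
8: hit
6: hit
8: hit
2: miss, evict 1, frames {6,8,2}
8: hit
2: hit
8: hit
1: miss, evict 6, frames {2,8,1}
Page faults: 6.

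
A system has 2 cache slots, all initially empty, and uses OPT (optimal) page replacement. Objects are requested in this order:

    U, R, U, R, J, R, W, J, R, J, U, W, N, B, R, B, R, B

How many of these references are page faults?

9

U -> fault, frames [U]
R -> fault, frames [U, R]
U -> hit
R -> hit
J -> fault, evict U, frames [R, J]
R -> hit
W -> fault, evict R, frames [J, W]
J -> hit
R -> fault, evict W, frames [J, R]
J -> hit
U -> fault, evict J, frames [R, U]
W -> fault, evict U, frames [R, W]
N -> fault, evict W, frames [R, N]
B -> fault, evict N, frames [R, B]
R -> hit
B -> hit
R -> hit
B -> hit
Page faults: 9.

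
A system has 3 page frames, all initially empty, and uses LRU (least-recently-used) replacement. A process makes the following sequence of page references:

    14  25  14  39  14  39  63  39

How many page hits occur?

4

14 -> miss, frames [14]
25 -> miss, frames [14, 25]
14 -> hit
39 -> miss, frames [25, 14, 39]
14 -> hit
39 -> hit
63 -> miss, evict 25, frames [14, 39, 63]
39 -> hit
Hits: 4.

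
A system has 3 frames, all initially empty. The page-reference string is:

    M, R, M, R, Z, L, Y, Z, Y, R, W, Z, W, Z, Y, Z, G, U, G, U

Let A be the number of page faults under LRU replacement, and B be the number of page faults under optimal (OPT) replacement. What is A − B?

Under LRU: F F . . F F F . . F F F . . F . F F . . → 11 faults.
Under OPT: F F . . F F F . . . F . . . . . F F . . → 8 faults.
A − B = 11 − 8 = 3.

3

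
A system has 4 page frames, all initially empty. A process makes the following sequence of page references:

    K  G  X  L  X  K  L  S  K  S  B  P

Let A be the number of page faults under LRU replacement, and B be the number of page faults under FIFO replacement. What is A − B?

Under LRU: F F F F . . . F . . F F → 7 faults.
Under FIFO: F F F F . . . F F . F F → 8 faults.
A − B = 7 − 8 = -1.

-1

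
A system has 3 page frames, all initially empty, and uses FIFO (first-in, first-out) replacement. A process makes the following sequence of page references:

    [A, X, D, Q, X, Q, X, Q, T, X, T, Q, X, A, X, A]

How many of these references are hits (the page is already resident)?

A: miss, frames [A]
X: miss, frames [A, X]
D: miss, frames [A, X, D]
Q: miss, evict A, frames [X, D, Q]
X: hit
Q: hit
X: hit
Q: hit
T: miss, evict X, frames [D, Q, T]
X: miss, evict D, frames [Q, T, X]
T: hit
Q: hit
X: hit
A: miss, evict Q, frames [T, X, A]
X: hit
A: hit
Hits: 9.

9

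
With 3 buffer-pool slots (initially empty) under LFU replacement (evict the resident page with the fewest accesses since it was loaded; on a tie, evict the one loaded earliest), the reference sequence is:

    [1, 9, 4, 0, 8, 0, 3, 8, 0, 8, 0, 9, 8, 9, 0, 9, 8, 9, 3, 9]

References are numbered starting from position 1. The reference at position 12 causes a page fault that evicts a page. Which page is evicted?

3

pos 1: 1 → miss, frames (1)
pos 2: 9 → miss, frames (1 9)
pos 3: 4 → miss, frames (1 9 4)
pos 4: 0 → miss, evict 1, frames (9 4 0)
pos 5: 8 → miss, evict 9, frames (4 0 8)
pos 6: 0 → hit
pos 7: 3 → miss, evict 4, frames (0 8 3)
pos 8: 8 → hit
pos 9: 0 → hit
pos 10: 8 → hit
pos 11: 0 → hit
pos 12: 9 → miss, evict 3, frames (0 8 9)
At position 12, page 3 is evicted.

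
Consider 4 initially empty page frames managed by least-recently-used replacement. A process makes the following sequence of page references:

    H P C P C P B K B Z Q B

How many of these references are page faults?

7

H: fault, frames {H}
P: fault, frames {H,P}
C: fault, frames {H,P,C}
P: hit
C: hit
P: hit
B: fault, frames {H,C,P,B}
K: fault, evict H, frames {C,P,B,K}
B: hit
Z: fault, evict C, frames {P,K,B,Z}
Q: fault, evict P, frames {K,B,Z,Q}
B: hit
Page faults: 7.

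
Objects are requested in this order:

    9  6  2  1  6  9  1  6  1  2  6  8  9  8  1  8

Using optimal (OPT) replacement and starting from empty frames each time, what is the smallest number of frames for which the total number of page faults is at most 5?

f=1: 16 faults
f=2: 10 faults
f=3: 7 faults
f=4: 5 faults
f=5: 5 faults
Smallest f with faults ≤ 5 is 4.

4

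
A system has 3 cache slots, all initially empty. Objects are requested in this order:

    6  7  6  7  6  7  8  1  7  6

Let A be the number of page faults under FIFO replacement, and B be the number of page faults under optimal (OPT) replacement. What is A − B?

Under FIFO: F F . . . . F F . F → 5 faults.
Under OPT: F F . . . . F F . . → 4 faults.
A − B = 5 − 4 = 1.

1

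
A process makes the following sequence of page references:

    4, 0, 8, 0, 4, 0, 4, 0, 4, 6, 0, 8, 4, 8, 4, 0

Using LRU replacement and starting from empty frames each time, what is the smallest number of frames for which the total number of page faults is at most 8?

f=1: 16 faults
f=2: 9 faults
f=3: 6 faults
f=4: 4 faults
Smallest f with faults ≤ 8 is 3.

3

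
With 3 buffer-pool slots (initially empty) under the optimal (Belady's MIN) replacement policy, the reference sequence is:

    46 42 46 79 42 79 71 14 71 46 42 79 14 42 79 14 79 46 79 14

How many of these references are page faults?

8

46: miss, frames {46}
42: miss, frames {46,42}
46: hit
79: miss, frames {46,42,79}
42: hit
79: hit
71: miss, evict 79, frames {46,42,71}
14: miss, evict 42, frames {46,71,14}
71: hit
46: hit
42: miss, evict 71, frames {46,14,42}
79: miss, evict 46, frames {14,42,79}
14: hit
42: hit
79: hit
14: hit
79: hit
46: miss, evict 42, frames {14,79,46}
79: hit
14: hit
Page faults: 8.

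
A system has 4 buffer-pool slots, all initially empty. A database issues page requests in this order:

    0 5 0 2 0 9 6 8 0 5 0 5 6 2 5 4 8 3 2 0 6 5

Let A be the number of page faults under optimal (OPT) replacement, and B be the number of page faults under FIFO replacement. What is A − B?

Under OPT: F F . F . F F F . . . . . F . F . F . . F F → 11 faults.
Under FIFO: F F . F . F F F F F . . . F . F F F . F F F → 15 faults.
A − B = 11 − 15 = -4.

-4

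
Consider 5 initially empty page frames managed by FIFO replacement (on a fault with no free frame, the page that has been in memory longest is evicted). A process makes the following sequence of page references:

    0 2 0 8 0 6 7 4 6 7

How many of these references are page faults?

0 -> miss, frames [0]
2 -> miss, frames [0, 2]
0 -> hit
8 -> miss, frames [0, 2, 8]
0 -> hit
6 -> miss, frames [0, 2, 8, 6]
7 -> miss, frames [0, 2, 8, 6, 7]
4 -> miss, evict 0, frames [2, 8, 6, 7, 4]
6 -> hit
7 -> hit
Page faults: 6.

6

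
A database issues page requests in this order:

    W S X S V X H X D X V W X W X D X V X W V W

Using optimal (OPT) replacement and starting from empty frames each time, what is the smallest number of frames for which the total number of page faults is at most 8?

f=1: 22 faults
f=2: 11 faults
f=3: 8 faults
f=4: 6 faults
f=5: 6 faults
f=6: 6 faults
Smallest f with faults ≤ 8 is 3.

3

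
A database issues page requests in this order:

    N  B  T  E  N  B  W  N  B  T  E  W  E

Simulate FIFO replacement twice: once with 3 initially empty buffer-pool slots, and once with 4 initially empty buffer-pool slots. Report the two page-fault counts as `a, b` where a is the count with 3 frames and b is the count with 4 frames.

3 frames: F F F F F F F . . F F . . → 9 faults.
4 frames: F F F F . . F F F F F F . → 10 faults.
10 > 9: adding a frame increased faults — Belady's anomaly.

9, 10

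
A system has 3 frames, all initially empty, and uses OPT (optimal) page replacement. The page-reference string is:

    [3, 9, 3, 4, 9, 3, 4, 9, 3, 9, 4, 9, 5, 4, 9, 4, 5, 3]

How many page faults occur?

3 -> fault, frames (3)
9 -> fault, frames (3 9)
3 -> hit
4 -> fault, frames (3 9 4)
9 -> hit
3 -> hit
4 -> hit
9 -> hit
3 -> hit
9 -> hit
4 -> hit
9 -> hit
5 -> fault, evict 3, frames (9 4 5)
4 -> hit
9 -> hit
4 -> hit
5 -> hit
3 -> fault, evict 5, frames (9 4 3)
Page faults: 5.

5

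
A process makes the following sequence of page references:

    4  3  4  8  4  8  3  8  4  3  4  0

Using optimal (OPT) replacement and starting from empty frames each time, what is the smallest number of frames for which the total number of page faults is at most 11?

2

f=1: 12 faults
f=2: 6 faults
f=3: 4 faults
f=4: 4 faults
Smallest f with faults ≤ 11 is 2.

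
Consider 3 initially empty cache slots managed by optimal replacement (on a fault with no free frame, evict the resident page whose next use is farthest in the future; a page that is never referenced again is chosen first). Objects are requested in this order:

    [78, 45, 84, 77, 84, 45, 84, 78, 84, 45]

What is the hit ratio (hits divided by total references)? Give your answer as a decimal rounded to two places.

0.50

78 -> fault, frames {78}
45 -> fault, frames {78,45}
84 -> fault, frames {78,45,84}
77 -> fault, evict 78, frames {45,84,77}
84 -> hit
45 -> hit
84 -> hit
78 -> fault, evict 77, frames {45,84,78}
84 -> hit
45 -> hit
Hits: 5 of 10 references → 5/10 = 0.5000.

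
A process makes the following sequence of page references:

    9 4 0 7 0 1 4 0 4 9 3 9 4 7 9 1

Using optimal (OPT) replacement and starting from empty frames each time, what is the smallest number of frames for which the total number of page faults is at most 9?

3

f=1: 16 faults
f=2: 11 faults
f=3: 9 faults
f=4: 7 faults
f=5: 6 faults
f=6: 6 faults
Smallest f with faults ≤ 9 is 3.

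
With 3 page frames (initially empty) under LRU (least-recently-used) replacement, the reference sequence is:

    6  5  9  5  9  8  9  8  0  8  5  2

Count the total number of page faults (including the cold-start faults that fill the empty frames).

6: fault, frames [6]
5: fault, frames [6, 5]
9: fault, frames [6, 5, 9]
5: hit
9: hit
8: fault, evict 6, frames [5, 9, 8]
9: hit
8: hit
0: fault, evict 5, frames [9, 8, 0]
8: hit
5: fault, evict 9, frames [0, 8, 5]
2: fault, evict 0, frames [8, 5, 2]
Page faults: 7.

7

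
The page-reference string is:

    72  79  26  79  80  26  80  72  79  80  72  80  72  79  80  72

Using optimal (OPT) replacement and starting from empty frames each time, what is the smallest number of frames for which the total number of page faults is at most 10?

f=1: 16 faults
f=2: 9 faults
f=3: 5 faults
f=4: 4 faults
Smallest f with faults ≤ 10 is 2.

2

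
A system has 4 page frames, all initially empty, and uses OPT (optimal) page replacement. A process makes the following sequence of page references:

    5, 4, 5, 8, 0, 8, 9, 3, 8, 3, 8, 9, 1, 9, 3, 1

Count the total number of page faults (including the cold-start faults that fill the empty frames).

7

5 -> fault, frames [5]
4 -> fault, frames [5, 4]
5 -> hit
8 -> fault, frames [5, 4, 8]
0 -> fault, frames [5, 4, 8, 0]
8 -> hit
9 -> fault, evict 0, frames [5, 4, 8, 9]
3 -> fault, evict 4, frames [5, 8, 9, 3]
8 -> hit
3 -> hit
8 -> hit
9 -> hit
1 -> fault, evict 8, frames [5, 9, 3, 1]
9 -> hit
3 -> hit
1 -> hit
Page faults: 7.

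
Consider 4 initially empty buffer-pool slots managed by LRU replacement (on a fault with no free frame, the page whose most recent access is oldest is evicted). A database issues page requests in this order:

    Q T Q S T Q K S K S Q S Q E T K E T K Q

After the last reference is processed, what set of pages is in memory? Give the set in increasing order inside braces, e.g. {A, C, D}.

Q: miss, frames [Q]
T: miss, frames [Q, T]
Q: hit
S: miss, frames [T, Q, S]
T: hit
Q: hit
K: miss, frames [S, T, Q, K]
S: hit
K: hit
S: hit
Q: hit
S: hit
Q: hit
E: miss, evict T, frames [K, S, Q, E]
T: miss, evict K, frames [S, Q, E, T]
K: miss, evict S, frames [Q, E, T, K]
E: hit
T: hit
K: hit
Q: hit

{E, K, Q, T}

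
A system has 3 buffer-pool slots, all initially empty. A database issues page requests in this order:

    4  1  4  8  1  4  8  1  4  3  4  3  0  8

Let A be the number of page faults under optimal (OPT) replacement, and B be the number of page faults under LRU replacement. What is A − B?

-1

Under OPT: F F . F . . . . . F . . F . → 5 faults.
Under LRU: F F . F . . . . . F . . F F → 6 faults.
A − B = 5 − 6 = -1.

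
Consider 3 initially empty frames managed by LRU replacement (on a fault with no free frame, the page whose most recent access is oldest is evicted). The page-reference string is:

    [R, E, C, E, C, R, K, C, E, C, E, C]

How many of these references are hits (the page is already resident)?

7

R → miss, frames {R}
E → miss, frames {R,E}
C → miss, frames {R,E,C}
E → hit
C → hit
R → hit
K → miss, evict E, frames {C,R,K}
C → hit
E → miss, evict R, frames {K,C,E}
C → hit
E → hit
C → hit
Hits: 7.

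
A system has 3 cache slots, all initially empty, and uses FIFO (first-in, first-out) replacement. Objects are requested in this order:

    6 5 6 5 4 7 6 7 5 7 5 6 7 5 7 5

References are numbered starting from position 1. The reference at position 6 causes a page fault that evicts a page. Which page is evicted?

pos 1: 6: miss, frames {6}
pos 2: 5: miss, frames {6,5}
pos 3: 6: hit
pos 4: 5: hit
pos 5: 4: miss, frames {6,5,4}
pos 6: 7: miss, evict 6, frames {5,4,7}
At position 6, page 6 is evicted.

6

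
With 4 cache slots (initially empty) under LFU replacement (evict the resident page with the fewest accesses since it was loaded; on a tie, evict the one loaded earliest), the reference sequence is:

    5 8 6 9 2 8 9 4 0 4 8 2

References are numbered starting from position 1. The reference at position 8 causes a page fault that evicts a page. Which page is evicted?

6

pos 1: 5: miss, frames (5)
pos 2: 8: miss, frames (5 8)
pos 3: 6: miss, frames (5 8 6)
pos 4: 9: miss, frames (5 8 6 9)
pos 5: 2: miss, evict 5, frames (8 6 9 2)
pos 6: 8: hit
pos 7: 9: hit
pos 8: 4: miss, evict 6, frames (8 9 2 4)
At position 8, page 6 is evicted.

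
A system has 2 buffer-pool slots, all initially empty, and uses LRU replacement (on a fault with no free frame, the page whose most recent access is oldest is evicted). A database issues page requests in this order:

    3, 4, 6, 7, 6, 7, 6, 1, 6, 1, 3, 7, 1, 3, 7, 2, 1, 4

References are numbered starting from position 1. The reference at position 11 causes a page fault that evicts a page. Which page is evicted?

6

pos 1: 3: miss, frames [3]
pos 2: 4: miss, frames [3, 4]
pos 3: 6: miss, evict 3, frames [4, 6]
pos 4: 7: miss, evict 4, frames [6, 7]
pos 5: 6: hit
pos 6: 7: hit
pos 7: 6: hit
pos 8: 1: miss, evict 7, frames [6, 1]
pos 9: 6: hit
pos 10: 1: hit
pos 11: 3: miss, evict 6, frames [1, 3]
At position 11, page 6 is evicted.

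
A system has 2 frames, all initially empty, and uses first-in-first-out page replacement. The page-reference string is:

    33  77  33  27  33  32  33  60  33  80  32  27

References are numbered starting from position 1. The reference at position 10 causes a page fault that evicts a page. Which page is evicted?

pos 1: 33 -> miss, frames (33)
pos 2: 77 -> miss, frames (33 77)
pos 3: 33 -> hit
pos 4: 27 -> miss, evict 33, frames (77 27)
pos 5: 33 -> miss, evict 77, frames (27 33)
pos 6: 32 -> miss, evict 27, frames (33 32)
pos 7: 33 -> hit
pos 8: 60 -> miss, evict 33, frames (32 60)
pos 9: 33 -> miss, evict 32, frames (60 33)
pos 10: 80 -> miss, evict 60, frames (33 80)
At position 10, page 60 is evicted.

60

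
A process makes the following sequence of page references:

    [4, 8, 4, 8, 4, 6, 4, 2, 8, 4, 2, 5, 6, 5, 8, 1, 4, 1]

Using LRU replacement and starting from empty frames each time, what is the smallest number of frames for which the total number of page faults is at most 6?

6

f=1: 18 faults
f=2: 12 faults
f=3: 10 faults
f=4: 9 faults
f=5: 7 faults
f=6: 6 faults
Smallest f with faults ≤ 6 is 6.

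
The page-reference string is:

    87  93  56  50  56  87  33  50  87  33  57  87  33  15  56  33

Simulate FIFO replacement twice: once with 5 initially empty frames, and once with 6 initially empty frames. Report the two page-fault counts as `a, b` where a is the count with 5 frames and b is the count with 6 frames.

5 frames: F F F F . . F . . . F F . F F . → 9 faults.
6 frames: F F F F . . F . . . F . . F . . → 7 faults.
7 < 9: adding a frame reduced faults, as is typical.

9, 7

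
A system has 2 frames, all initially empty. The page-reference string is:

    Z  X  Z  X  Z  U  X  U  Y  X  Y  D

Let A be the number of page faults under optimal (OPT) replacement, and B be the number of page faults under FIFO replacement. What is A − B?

-1

Under OPT: F F . . . F . . F . . F → 5 faults.
Under FIFO: F F . . . F . . F F . F → 6 faults.
A − B = 5 − 6 = -1.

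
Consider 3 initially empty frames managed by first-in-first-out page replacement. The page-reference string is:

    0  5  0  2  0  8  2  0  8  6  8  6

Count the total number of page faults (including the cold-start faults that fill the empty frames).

6

0 -> fault, frames (0)
5 -> fault, frames (0 5)
0 -> hit
2 -> fault, frames (0 5 2)
0 -> hit
8 -> fault, evict 0, frames (5 2 8)
2 -> hit
0 -> fault, evict 5, frames (2 8 0)
8 -> hit
6 -> fault, evict 2, frames (8 0 6)
8 -> hit
6 -> hit
Page faults: 6.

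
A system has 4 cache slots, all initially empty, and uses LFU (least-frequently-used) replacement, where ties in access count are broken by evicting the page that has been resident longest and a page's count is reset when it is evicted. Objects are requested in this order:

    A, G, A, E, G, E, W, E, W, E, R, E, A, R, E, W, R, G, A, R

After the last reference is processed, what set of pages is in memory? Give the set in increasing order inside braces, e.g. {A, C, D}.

A: fault, frames {A}
G: fault, frames {A,G}
A: hit
E: fault, frames {A,G,E}
G: hit
E: hit
W: fault, frames {A,G,E,W}
E: hit
W: hit
E: hit
R: fault, evict A, frames {G,E,W,R}
E: hit
A: fault, evict R, frames {G,E,W,A}
R: fault, evict A, frames {G,E,W,R}
E: hit
W: hit
R: hit
G: hit
A: fault, evict R, frames {G,E,W,A}
R: fault, evict A, frames {G,E,W,R}

{E, G, R, W}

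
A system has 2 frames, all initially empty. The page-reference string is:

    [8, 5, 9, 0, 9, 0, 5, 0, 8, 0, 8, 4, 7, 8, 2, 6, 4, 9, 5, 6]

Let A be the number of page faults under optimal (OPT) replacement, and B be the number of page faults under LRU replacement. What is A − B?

-2

Under OPT: F F F F . . F . F . . F F . F F F F F . → 13 faults.
Under LRU: F F F F . . F . F . . F F F F F F F F F → 15 faults.
A − B = 13 − 15 = -2.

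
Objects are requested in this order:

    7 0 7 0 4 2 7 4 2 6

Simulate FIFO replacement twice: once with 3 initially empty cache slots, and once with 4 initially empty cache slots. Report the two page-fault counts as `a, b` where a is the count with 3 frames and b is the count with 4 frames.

3 frames: F F . . F F F . . F → 6 faults.
4 frames: F F . . F F . . . F → 5 faults.
5 < 6: adding a frame reduced faults, as is typical.

6, 5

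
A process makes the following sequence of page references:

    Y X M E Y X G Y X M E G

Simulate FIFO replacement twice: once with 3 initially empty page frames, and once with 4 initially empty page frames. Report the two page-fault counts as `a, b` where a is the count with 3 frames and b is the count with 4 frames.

3 frames: F F F F F F F . . F F . → 9 faults.
4 frames: F F F F . . F F F F F F → 10 faults.
10 > 9: adding a frame increased faults — Belady's anomaly.

9, 10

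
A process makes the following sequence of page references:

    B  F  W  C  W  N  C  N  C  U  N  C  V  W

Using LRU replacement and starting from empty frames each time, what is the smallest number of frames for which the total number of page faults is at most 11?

f=1: 14 faults
f=2: 11 faults
f=3: 8 faults
f=4: 8 faults
f=5: 7 faults
f=6: 7 faults
f=7: 7 faults
Smallest f with faults ≤ 11 is 2.

2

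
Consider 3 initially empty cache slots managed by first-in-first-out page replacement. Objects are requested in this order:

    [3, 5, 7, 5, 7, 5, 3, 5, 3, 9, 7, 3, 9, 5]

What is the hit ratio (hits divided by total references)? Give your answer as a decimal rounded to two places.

3 -> fault, frames {3}
5 -> fault, frames {3,5}
7 -> fault, frames {3,5,7}
5 -> hit
7 -> hit
5 -> hit
3 -> hit
5 -> hit
3 -> hit
9 -> fault, evict 3, frames {5,7,9}
7 -> hit
3 -> fault, evict 5, frames {7,9,3}
9 -> hit
5 -> fault, evict 7, frames {9,3,5}
Hits: 8 of 14 references → 8/14 = 0.5714.

0.57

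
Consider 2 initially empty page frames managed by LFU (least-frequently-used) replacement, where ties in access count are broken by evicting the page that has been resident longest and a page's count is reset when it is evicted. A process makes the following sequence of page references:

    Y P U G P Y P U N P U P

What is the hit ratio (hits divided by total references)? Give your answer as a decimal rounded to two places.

0.25

Y → miss, frames [Y]
P → miss, frames [Y, P]
U → miss, evict Y, frames [P, U]
G → miss, evict P, frames [U, G]
P → miss, evict U, frames [G, P]
Y → miss, evict G, frames [P, Y]
P → hit
U → miss, evict Y, frames [P, U]
N → miss, evict U, frames [P, N]
P → hit
U → miss, evict N, frames [P, U]
P → hit
Hits: 3 of 12 references → 3/12 = 0.2500.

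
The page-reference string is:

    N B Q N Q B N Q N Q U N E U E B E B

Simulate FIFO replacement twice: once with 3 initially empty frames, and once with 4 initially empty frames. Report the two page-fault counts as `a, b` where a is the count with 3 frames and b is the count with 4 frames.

7, 5

3 frames: F F F . . . . . . . F F F . . F . . → 7 faults.
4 frames: F F F . . . . . . . F . F . . . . . → 5 faults.
5 < 7: adding a frame reduced faults, as is typical.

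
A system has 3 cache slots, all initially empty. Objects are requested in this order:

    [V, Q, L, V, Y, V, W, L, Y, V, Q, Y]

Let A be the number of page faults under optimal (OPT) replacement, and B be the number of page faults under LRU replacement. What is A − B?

-2

Under OPT: F F F . F . F . . F F . → 7 faults.
Under LRU: F F F . F . F F F F F . → 9 faults.
A − B = 7 − 9 = -2.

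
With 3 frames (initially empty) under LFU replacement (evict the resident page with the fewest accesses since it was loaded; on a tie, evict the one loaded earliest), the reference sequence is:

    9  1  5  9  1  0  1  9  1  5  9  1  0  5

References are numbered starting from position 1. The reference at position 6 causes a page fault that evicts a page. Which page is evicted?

5

pos 1: 9 → fault, frames [9]
pos 2: 1 → fault, frames [9, 1]
pos 3: 5 → fault, frames [9, 1, 5]
pos 4: 9 → hit
pos 5: 1 → hit
pos 6: 0 → fault, evict 5, frames [9, 1, 0]
At position 6, page 5 is evicted.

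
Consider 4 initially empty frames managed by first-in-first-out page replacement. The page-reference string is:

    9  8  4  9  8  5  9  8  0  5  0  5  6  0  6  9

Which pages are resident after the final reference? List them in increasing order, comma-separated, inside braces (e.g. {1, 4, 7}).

9 → miss, frames {9}
8 → miss, frames {9,8}
4 → miss, frames {9,8,4}
9 → hit
8 → hit
5 → miss, frames {9,8,4,5}
9 → hit
8 → hit
0 → miss, evict 9, frames {8,4,5,0}
5 → hit
0 → hit
5 → hit
6 → miss, evict 8, frames {4,5,0,6}
0 → hit
6 → hit
9 → miss, evict 4, frames {5,0,6,9}

{0, 5, 6, 9}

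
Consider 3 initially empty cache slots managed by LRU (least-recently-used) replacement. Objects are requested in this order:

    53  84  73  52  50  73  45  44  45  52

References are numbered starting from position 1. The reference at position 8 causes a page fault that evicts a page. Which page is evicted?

50

pos 1: 53: fault, frames {53}
pos 2: 84: fault, frames {53,84}
pos 3: 73: fault, frames {53,84,73}
pos 4: 52: fault, evict 53, frames {84,73,52}
pos 5: 50: fault, evict 84, frames {73,52,50}
pos 6: 73: hit
pos 7: 45: fault, evict 52, frames {50,73,45}
pos 8: 44: fault, evict 50, frames {73,45,44}
At position 8, page 50 is evicted.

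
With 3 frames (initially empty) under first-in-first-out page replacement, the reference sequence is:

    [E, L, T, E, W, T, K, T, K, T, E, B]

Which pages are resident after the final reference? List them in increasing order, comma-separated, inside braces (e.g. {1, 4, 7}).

{B, E, K}

E -> fault, frames {E}
L -> fault, frames {E,L}
T -> fault, frames {E,L,T}
E -> hit
W -> fault, evict E, frames {L,T,W}
T -> hit
K -> fault, evict L, frames {T,W,K}
T -> hit
K -> hit
T -> hit
E -> fault, evict T, frames {W,K,E}
B -> fault, evict W, frames {K,E,B}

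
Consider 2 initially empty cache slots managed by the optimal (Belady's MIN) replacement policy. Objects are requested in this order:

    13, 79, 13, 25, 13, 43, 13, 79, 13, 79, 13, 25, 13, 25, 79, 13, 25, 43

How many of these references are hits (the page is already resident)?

9

13 → miss, frames [13]
79 → miss, frames [13, 79]
13 → hit
25 → miss, evict 79, frames [13, 25]
13 → hit
43 → miss, evict 25, frames [13, 43]
13 → hit
79 → miss, evict 43, frames [13, 79]
13 → hit
79 → hit
13 → hit
25 → miss, evict 79, frames [13, 25]
13 → hit
25 → hit
79 → miss, evict 25, frames [13, 79]
13 → hit
25 → miss, evict 79, frames [13, 25]
43 → miss, evict 25, frames [13, 43]
Hits: 9.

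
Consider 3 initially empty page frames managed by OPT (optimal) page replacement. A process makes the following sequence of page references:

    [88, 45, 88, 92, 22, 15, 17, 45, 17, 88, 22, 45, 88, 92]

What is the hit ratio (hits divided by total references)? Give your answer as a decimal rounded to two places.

88 -> fault, frames {88}
45 -> fault, frames {88,45}
88 -> hit
92 -> fault, frames {88,45,92}
22 -> fault, evict 92, frames {88,45,22}
15 -> fault, evict 22, frames {88,45,15}
17 -> fault, evict 15, frames {88,45,17}
45 -> hit
17 -> hit
88 -> hit
22 -> fault, evict 17, frames {88,45,22}
45 -> hit
88 -> hit
92 -> fault, evict 22, frames {88,45,92}
Hits: 6 of 14 references → 6/14 = 0.4286.

0.43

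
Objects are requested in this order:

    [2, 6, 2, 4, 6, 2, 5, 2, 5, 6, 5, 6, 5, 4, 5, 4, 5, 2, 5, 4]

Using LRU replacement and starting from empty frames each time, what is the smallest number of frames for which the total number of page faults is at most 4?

4

f=1: 20 faults
f=2: 10 faults
f=3: 6 faults
f=4: 4 faults
Smallest f with faults ≤ 4 is 4.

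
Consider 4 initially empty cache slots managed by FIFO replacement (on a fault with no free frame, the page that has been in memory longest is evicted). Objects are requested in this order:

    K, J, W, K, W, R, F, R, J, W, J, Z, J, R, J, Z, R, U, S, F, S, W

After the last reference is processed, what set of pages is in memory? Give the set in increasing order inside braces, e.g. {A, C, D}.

{F, S, U, W}

K -> fault, frames (K)
J -> fault, frames (K J)
W -> fault, frames (K J W)
K -> hit
W -> hit
R -> fault, frames (K J W R)
F -> fault, evict K, frames (J W R F)
R -> hit
J -> hit
W -> hit
J -> hit
Z -> fault, evict J, frames (W R F Z)
J -> fault, evict W, frames (R F Z J)
R -> hit
J -> hit
Z -> hit
R -> hit
U -> fault, evict R, frames (F Z J U)
S -> fault, evict F, frames (Z J U S)
F -> fault, evict Z, frames (J U S F)
S -> hit
W -> fault, evict J, frames (U S F W)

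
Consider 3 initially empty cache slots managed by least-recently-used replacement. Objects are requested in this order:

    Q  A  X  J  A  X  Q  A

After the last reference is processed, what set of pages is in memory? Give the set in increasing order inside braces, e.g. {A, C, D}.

{A, Q, X}

Q: fault, frames [Q]
A: fault, frames [Q, A]
X: fault, frames [Q, A, X]
J: fault, evict Q, frames [A, X, J]
A: hit
X: hit
Q: fault, evict J, frames [A, X, Q]
A: hit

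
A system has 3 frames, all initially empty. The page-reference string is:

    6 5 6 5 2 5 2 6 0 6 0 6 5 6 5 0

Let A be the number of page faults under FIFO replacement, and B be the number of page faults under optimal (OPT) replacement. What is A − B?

Under FIFO: F F . . F . . . F F . . F . . . → 6 faults.
Under OPT: F F . . F . . . F . . . . . . . → 4 faults.
A − B = 6 − 4 = 2.

2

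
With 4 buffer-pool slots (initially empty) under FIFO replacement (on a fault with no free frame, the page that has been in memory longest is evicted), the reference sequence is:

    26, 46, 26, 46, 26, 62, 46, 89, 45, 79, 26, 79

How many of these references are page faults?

26 -> fault, frames {26}
46 -> fault, frames {26,46}
26 -> hit
46 -> hit
26 -> hit
62 -> fault, frames {26,46,62}
46 -> hit
89 -> fault, frames {26,46,62,89}
45 -> fault, evict 26, frames {46,62,89,45}
79 -> fault, evict 46, frames {62,89,45,79}
26 -> fault, evict 62, frames {89,45,79,26}
79 -> hit
Page faults: 7.

7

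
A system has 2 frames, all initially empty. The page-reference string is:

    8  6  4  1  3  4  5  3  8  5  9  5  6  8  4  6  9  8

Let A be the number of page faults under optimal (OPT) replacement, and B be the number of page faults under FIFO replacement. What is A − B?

Under OPT: F F F F F . F . F . F . F F F . F F → 13 faults.
Under FIFO: F F F F F F F F F F F . F F F F F F → 17 faults.
A − B = 13 − 17 = -4.

-4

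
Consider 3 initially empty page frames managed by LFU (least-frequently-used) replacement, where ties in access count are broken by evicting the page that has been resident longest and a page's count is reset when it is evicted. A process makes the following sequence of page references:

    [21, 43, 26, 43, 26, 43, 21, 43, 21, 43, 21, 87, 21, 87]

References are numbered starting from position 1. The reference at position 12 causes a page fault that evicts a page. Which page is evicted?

26

pos 1: 21 -> miss, frames (21)
pos 2: 43 -> miss, frames (21 43)
pos 3: 26 -> miss, frames (21 43 26)
pos 4: 43 -> hit
pos 5: 26 -> hit
pos 6: 43 -> hit
pos 7: 21 -> hit
pos 8: 43 -> hit
pos 9: 21 -> hit
pos 10: 43 -> hit
pos 11: 21 -> hit
pos 12: 87 -> miss, evict 26, frames (21 43 87)
At position 12, page 26 is evicted.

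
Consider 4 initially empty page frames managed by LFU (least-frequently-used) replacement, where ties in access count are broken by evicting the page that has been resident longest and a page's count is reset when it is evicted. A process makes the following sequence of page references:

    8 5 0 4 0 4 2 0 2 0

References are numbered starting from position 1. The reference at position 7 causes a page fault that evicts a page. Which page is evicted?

8

pos 1: 8 → miss, frames {8}
pos 2: 5 → miss, frames {8,5}
pos 3: 0 → miss, frames {8,5,0}
pos 4: 4 → miss, frames {8,5,0,4}
pos 5: 0 → hit
pos 6: 4 → hit
pos 7: 2 → miss, evict 8, frames {5,0,4,2}
At position 7, page 8 is evicted.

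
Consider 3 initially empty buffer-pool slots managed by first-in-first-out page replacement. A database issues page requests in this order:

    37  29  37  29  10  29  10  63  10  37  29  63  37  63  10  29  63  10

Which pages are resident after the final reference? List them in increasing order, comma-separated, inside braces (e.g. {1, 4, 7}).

37 -> miss, frames {37}
29 -> miss, frames {37,29}
37 -> hit
29 -> hit
10 -> miss, frames {37,29,10}
29 -> hit
10 -> hit
63 -> miss, evict 37, frames {29,10,63}
10 -> hit
37 -> miss, evict 29, frames {10,63,37}
29 -> miss, evict 10, frames {63,37,29}
63 -> hit
37 -> hit
63 -> hit
10 -> miss, evict 63, frames {37,29,10}
29 -> hit
63 -> miss, evict 37, frames {29,10,63}
10 -> hit

{10, 29, 63}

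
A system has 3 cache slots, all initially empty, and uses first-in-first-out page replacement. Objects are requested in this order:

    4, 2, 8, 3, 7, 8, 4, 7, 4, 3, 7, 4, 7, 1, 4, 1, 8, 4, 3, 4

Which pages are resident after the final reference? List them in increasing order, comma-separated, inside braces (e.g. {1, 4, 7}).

{3, 4, 8}

4: fault, frames (4)
2: fault, frames (4 2)
8: fault, frames (4 2 8)
3: fault, evict 4, frames (2 8 3)
7: fault, evict 2, frames (8 3 7)
8: hit
4: fault, evict 8, frames (3 7 4)
7: hit
4: hit
3: hit
7: hit
4: hit
7: hit
1: fault, evict 3, frames (7 4 1)
4: hit
1: hit
8: fault, evict 7, frames (4 1 8)
4: hit
3: fault, evict 4, frames (1 8 3)
4: fault, evict 1, frames (8 3 4)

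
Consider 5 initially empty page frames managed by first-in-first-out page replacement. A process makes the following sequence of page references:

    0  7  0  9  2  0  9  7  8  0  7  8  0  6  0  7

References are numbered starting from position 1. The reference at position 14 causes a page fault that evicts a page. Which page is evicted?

0

pos 1: 0: fault, frames {0}
pos 2: 7: fault, frames {0,7}
pos 3: 0: hit
pos 4: 9: fault, frames {0,7,9}
pos 5: 2: fault, frames {0,7,9,2}
pos 6: 0: hit
pos 7: 9: hit
pos 8: 7: hit
pos 9: 8: fault, frames {0,7,9,2,8}
pos 10: 0: hit
pos 11: 7: hit
pos 12: 8: hit
pos 13: 0: hit
pos 14: 6: fault, evict 0, frames {7,9,2,8,6}
At position 14, page 0 is evicted.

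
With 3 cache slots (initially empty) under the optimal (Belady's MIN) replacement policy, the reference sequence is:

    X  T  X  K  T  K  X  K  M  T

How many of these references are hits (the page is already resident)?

6

X: fault, frames [X]
T: fault, frames [X, T]
X: hit
K: fault, frames [X, T, K]
T: hit
K: hit
X: hit
K: hit
M: fault, evict K, frames [X, T, M]
T: hit
Hits: 6.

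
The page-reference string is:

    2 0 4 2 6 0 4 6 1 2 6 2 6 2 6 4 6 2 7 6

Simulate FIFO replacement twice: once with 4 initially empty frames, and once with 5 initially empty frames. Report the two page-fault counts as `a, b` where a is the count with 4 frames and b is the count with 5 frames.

7, 6

4 frames: F F F . F . . . F F . . . . . . . . F . → 7 faults.
5 frames: F F F . F . . . F . . . . . . . . . F . → 6 faults.
6 < 7: adding a frame reduced faults, as is typical.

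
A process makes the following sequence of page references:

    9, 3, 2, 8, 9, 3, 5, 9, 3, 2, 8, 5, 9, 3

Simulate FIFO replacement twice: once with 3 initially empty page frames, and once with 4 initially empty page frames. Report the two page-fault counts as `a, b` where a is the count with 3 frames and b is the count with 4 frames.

3 frames: F F F F F F F . . F F . F F → 11 faults.
4 frames: F F F F . . F F F F F F F F → 12 faults.
12 > 11: adding a frame increased faults — Belady's anomaly.

11, 12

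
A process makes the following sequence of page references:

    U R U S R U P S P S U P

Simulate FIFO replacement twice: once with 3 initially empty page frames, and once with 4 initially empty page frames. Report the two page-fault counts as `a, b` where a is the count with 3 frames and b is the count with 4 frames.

3 frames: F F . F . . F . . . F . → 5 faults.
4 frames: F F . F . . F . . . . . → 4 faults.
4 < 5: adding a frame reduced faults, as is typical.

5, 4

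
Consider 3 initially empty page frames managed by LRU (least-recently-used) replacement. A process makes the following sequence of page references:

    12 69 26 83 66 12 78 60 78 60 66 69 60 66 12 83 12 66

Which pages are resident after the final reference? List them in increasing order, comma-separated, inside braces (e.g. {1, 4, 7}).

{12, 66, 83}

12: fault, frames [12]
69: fault, frames [12, 69]
26: fault, frames [12, 69, 26]
83: fault, evict 12, frames [69, 26, 83]
66: fault, evict 69, frames [26, 83, 66]
12: fault, evict 26, frames [83, 66, 12]
78: fault, evict 83, frames [66, 12, 78]
60: fault, evict 66, frames [12, 78, 60]
78: hit
60: hit
66: fault, evict 12, frames [78, 60, 66]
69: fault, evict 78, frames [60, 66, 69]
60: hit
66: hit
12: fault, evict 69, frames [60, 66, 12]
83: fault, evict 60, frames [66, 12, 83]
12: hit
66: hit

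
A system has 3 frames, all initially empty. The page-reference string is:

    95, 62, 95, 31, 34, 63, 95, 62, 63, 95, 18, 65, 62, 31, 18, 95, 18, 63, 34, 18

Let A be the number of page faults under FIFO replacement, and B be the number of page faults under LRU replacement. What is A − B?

Under FIFO: F F . F F F F F . . F F . F . F F F F . → 14 faults.
Under LRU: F F . F F F F F . . F F F F F F . F F . → 15 faults.
A − B = 14 − 15 = -1.

-1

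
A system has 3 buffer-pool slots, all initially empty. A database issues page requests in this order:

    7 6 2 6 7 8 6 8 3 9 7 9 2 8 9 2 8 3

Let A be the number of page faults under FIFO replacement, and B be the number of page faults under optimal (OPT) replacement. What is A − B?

Under FIFO: F F F . . F . . F F F . F F F . . F → 11 faults.
Under OPT: F F F . . F . . F F . . F . . . . F → 8 faults.
A − B = 11 − 8 = 3.

3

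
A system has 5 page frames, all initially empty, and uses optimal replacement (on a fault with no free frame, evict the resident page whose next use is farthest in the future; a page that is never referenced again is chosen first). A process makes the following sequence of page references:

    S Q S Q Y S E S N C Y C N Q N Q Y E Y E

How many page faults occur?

S: fault, frames {S}
Q: fault, frames {S,Q}
S: hit
Q: hit
Y: fault, frames {S,Q,Y}
S: hit
E: fault, frames {S,Q,Y,E}
S: hit
N: fault, frames {S,Q,Y,E,N}
C: fault, evict S, frames {Q,Y,E,N,C}
Y: hit
C: hit
N: hit
Q: hit
N: hit
Q: hit
Y: hit
E: hit
Y: hit
E: hit
Page faults: 6.

6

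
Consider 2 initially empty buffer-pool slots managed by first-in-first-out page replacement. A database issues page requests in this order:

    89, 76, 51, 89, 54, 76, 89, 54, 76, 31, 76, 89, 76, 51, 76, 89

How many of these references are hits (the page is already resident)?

89 -> miss, frames [89]
76 -> miss, frames [89, 76]
51 -> miss, evict 89, frames [76, 51]
89 -> miss, evict 76, frames [51, 89]
54 -> miss, evict 51, frames [89, 54]
76 -> miss, evict 89, frames [54, 76]
89 -> miss, evict 54, frames [76, 89]
54 -> miss, evict 76, frames [89, 54]
76 -> miss, evict 89, frames [54, 76]
31 -> miss, evict 54, frames [76, 31]
76 -> hit
89 -> miss, evict 76, frames [31, 89]
76 -> miss, evict 31, frames [89, 76]
51 -> miss, evict 89, frames [76, 51]
76 -> hit
89 -> miss, evict 76, frames [51, 89]
Hits: 2.

2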